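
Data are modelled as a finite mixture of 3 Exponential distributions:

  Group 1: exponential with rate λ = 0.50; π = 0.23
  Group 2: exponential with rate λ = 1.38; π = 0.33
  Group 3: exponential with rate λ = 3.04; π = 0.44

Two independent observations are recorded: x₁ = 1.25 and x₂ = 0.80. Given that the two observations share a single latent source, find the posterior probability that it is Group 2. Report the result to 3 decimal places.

0.565

Posterior ∝ prior × likelihood, so P(k | x) ∝ w_k f_k(x); normalise over all components.
Since both observations come from the same component, the likelihood for component k is f_k(x₁)·f_k(x₂).
  p_1 = [0.50·e^(−0.50·1.25) = 0.50·e^(−0.6250) = 0.267631] × [0.33516] = 0.0896991
  p_2 = [1.38·e^(−1.38·1.25) = 1.38·e^(−1.7250) = 0.245879] × [0.457528] = 0.112497
  p_3 = [3.04·e^(−3.04·1.25) = 3.04·e^(−3.8000) = 0.0680071] × [0.267097] = 0.0181645
Multiply by the mixture weights:
  w_1·p_1 = 0.23 × 0.0896991 = 0.0206308
  w_2·p_2 = 0.33 × 0.112497 = 0.0371239
  w_3·p_3 = 0.44 × 0.0181645 = 0.00799239
Denominator: 0.0206308 + 0.0371239 + 0.00799239 = 0.065747
P(Group 2 | x₁,x₂) = 0.0371239 / 0.065747 ≈ 0.565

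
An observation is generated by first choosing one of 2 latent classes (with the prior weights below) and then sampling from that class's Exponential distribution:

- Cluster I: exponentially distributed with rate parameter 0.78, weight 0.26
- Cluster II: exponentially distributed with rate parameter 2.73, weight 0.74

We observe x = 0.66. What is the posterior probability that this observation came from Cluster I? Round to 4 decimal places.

The responsibility of component k is π_k f_k(x) divided by Σ_j π_j f_j(x).
Evaluate each component's likelihood at the observed value:
  f_I = 0.78·e^(−0.78·0.66) = 0.78·e^(−0.5148) = 0.466144
  f_II = 2.73·e^(−2.73·0.66) = 2.73·e^(−1.8018) = 0.450454
Unnormalised posteriors:
  π_I·f_I = 0.26 × 0.466144 = 0.121197
  π_II·f_II = 0.74 × 0.450454 = 0.333336
Denominator: 0.121197 + 0.333336 = 0.454534
P(Cluster I | x) ≈ 0.2666

0.2666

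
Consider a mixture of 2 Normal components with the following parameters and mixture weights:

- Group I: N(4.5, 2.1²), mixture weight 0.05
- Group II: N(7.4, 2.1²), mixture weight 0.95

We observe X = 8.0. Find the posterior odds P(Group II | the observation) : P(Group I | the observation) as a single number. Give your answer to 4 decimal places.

73.1500

Only the two components matter; the odds are (w_i f_i(x)) / (w_j f_j(x)).
Component likelihoods at x = 8.0:
  L_I = 0.0473701
  L_II = 0.182375
Posterior odds = (w_II·L_II) / (w_I·L_I) = (0.95·0.182375) / (0.05·0.0473701) = 0.173256 / 0.0023685 ≈ 73.1500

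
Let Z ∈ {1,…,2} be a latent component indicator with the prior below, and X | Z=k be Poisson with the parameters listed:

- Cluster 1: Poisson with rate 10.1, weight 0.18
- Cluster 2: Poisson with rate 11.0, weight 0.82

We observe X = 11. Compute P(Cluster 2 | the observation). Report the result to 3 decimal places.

0.826

Apply Bayes' rule: the posterior for each component is proportional to its prior times its likelihood at x.
Poisson probabilities:
  L_1 = 0.114817
  L_2 = 0.119378
Weight by the priors:
  π_1·L_1 = 0.18 × 0.114817 = 0.020667
  π_2·L_2 = 0.82 × 0.119378 = 0.09789
Denominator: 0.020667 + 0.09789 = 0.118557
Responsibility of Cluster 2: 0.09789 / 0.118557 ≈ 0.826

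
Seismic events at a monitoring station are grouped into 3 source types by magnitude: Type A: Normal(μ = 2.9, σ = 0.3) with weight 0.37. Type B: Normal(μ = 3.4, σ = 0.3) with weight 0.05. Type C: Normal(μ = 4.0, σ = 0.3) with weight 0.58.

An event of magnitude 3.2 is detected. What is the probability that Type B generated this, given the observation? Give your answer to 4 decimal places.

0.1425

Posterior ∝ prior × likelihood, so P(k | x) ∝ P(Z=k) f_k(x); normalise over all components.
Normal densities:
  L_A = (1/(0.3·√(2π)))·exp(−(3.2−2.9)²/(2·0.3²)) = 1.329808·exp(-0.50000) = 0.806569
  L_B = (1/(0.3·√(2π)))·exp(−(3.2−3.4)²/(2·0.3²)) = 1.329808·exp(-0.22222) = 1.06483
  L_C = (1/(0.3·√(2π)))·exp(−(3.2−4.0)²/(2·0.3²)) = 1.329808·exp(-3.55556) = 0.0379866
Multiply by the mixture weights:
  P(Z=A)·L_A = 0.37 × 0.806569 = 0.298431
  P(Z=B)·L_B = 0.05 × 1.06483 = 0.0532413
  P(Z=C)·L_C = 0.58 × 0.0379866 = 0.0220322
Denominator: 0.298431 + 0.0532413 + 0.0220322 = 0.373704
Responsibility of Type B: 0.0532413 / 0.373704 ≈ 0.1425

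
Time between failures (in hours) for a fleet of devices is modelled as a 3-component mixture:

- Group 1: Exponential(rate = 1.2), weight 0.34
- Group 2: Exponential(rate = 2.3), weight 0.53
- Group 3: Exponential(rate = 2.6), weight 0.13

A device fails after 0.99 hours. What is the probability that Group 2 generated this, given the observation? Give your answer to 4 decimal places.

0.4544

By Bayes' theorem, P(k | x) = π_k f_k(x) / Σ_j π_j f_j(x).
Evaluate each component's likelihood at the observed value:
  f_1 = 0.365796
  f_2 = 0.23596
  f_3 = 0.198198
Weight by the priors:
  π_1·f_1 = 0.34 × 0.365796 = 0.124371
  π_2·f_2 = 0.53 × 0.23596 = 0.125059
  π_3·f_3 = 0.13 × 0.198198 = 0.0257657
Normaliser: 0.124371 + 0.125059 + 0.0257657 = 0.275196
P(Group 2 | data) ≈ 0.4544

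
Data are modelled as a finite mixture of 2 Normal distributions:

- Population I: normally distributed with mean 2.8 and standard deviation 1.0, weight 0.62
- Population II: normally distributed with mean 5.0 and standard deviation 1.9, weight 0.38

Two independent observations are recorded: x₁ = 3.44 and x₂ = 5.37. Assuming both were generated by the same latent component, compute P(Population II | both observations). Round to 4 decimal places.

0.7987

P(component k | x) = P(Z=k)·f_k(x) / marginal(x), where marginal(x) = Σ_j P(Z=j)·f_j(x).
Since both observations come from the same component, the likelihood for component k is f_k(x₁)·f_k(x₂).
  f_I = [(1/(1.0·√(2π)))·exp(−(3.44−2.8)²/(2·1.0²)) = 0.398942·exp(-0.20480) = 0.325062] × [0.0146782] = 0.00477134
  f_II = [(1/(1.9·√(2π)))·exp(−(3.44−5.0)²/(2·1.9²)) = 0.209970·exp(-0.33706) = 0.14989] × [0.206026] = 0.0308811
Unnormalised posteriors:
  P(Z=I)·f_I = 0.62 × 0.00477134 = 0.00295823
  P(Z=II)·f_II = 0.38 × 0.0308811 = 0.0117348
Normaliser: 0.00295823 + 0.0117348 = 0.0146931
So the posterior for Population II is 0.0117348 / 0.0146931 ≈ 0.7987.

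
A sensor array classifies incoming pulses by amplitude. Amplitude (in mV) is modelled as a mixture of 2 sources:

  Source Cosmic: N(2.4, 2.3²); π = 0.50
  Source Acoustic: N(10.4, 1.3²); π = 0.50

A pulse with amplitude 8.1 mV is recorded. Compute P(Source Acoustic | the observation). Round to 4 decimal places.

0.8886

Apply Bayes' rule: the posterior for each component is proportional to its prior times its likelihood at x.
Normal densities:
  f_Cosmic = 0.00804475
  f_Acoustic = 0.064159
Prior × likelihood for each component:
  P(Z=Cosmic)·f_Cosmic = 0.50 × 0.00804475 = 0.00402237
  P(Z=Acoustic)·f_Acoustic = 0.50 × 0.064159 = 0.0320795
Sum: 0.00402237 + 0.0320795 = 0.0361019
Responsibility of Source Acoustic: 0.0320795 / 0.0361019 ≈ 0.8886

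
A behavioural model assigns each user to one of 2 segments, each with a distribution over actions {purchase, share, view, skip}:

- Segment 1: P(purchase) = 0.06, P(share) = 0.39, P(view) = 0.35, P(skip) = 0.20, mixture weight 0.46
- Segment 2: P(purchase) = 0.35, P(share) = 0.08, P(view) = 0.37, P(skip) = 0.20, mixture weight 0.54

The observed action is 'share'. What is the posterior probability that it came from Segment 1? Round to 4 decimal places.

0.8059

P(component k | x) = w_k·f_k(x) / marginal(x), where marginal(x) = Σ_j w_j·f_j(x).
Component likelihoods at x = 'share':
  f_1 = 0.39
  f_2 = 0.08
Prior × likelihood for each component:
  w_1·f_1 = 0.46 × 0.39 = 0.1794
  w_2·f_2 = 0.54 × 0.08 = 0.0432
Denominator: 0.1794 + 0.0432 = 0.2226
So the posterior for Segment 1 is 0.1794 / 0.2226 ≈ 0.8059.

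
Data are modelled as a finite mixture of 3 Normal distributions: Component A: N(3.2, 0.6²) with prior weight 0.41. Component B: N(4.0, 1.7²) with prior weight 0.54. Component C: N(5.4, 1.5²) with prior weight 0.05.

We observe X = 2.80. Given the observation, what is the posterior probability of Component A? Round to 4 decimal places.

0.6821

Posterior ∝ prior × likelihood, so P(k | x) ∝ w_k f_k(x); normalise over all components.
Normal densities:
  p_A = (1/(0.6·√(2π)))·exp(−(2.80−3.2)²/(2·0.6²)) = 0.664904·exp(-0.22222) = 0.532413
  p_B = (1/(1.7·√(2π)))·exp(−(2.80−4.0)²/(2·1.7²)) = 0.234672·exp(-0.24913) = 0.182921
  p_C = (1/(1.5·√(2π)))·exp(−(2.80−5.4)²/(2·1.5²)) = 0.265962·exp(-1.50222) = 0.0592123
Multiply by the mixture weights:
  w_A·p_A = 0.41 × 0.532413 = 0.218289
  w_B·p_B = 0.54 × 0.182921 = 0.0987773
  w_C·p_C = 0.05 × 0.0592123 = 0.00296062
Marginal: 0.218289 + 0.0987773 + 0.00296062 = 0.320027
P(Component A | 2.80) ≈ 0.6821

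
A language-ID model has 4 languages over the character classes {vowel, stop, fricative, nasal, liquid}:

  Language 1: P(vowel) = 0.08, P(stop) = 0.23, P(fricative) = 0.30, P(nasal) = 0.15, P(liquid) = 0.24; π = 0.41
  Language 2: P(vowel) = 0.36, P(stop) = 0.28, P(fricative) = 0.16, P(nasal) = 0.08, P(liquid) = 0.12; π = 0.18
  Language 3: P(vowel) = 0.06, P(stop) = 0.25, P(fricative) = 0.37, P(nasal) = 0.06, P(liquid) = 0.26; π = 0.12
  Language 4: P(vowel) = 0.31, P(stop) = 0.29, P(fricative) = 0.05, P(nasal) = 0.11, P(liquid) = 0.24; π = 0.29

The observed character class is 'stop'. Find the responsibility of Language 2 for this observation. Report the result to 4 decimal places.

0.1947

Apply Bayes' rule: the posterior for each component is proportional to its prior times its likelihood at x.
Component likelihoods at x = 'stop':
  p_1 = 0.23
  p_2 = 0.28
  p_3 = 0.25
  p_4 = 0.29
Unnormalised posteriors:
  P(Z=1)·p_1 = 0.41 × 0.23 = 0.0943
  P(Z=2)·p_2 = 0.18 × 0.28 = 0.0504
  P(Z=3)·p_3 = 0.12 × 0.25 = 0.03
  P(Z=4)·p_4 = 0.29 × 0.29 = 0.0841
Normaliser: 0.0943 + 0.0504 + 0.03 + 0.0841 = 0.2588
So the posterior for Language 2 is 0.0504 / 0.2588 ≈ 0.1947.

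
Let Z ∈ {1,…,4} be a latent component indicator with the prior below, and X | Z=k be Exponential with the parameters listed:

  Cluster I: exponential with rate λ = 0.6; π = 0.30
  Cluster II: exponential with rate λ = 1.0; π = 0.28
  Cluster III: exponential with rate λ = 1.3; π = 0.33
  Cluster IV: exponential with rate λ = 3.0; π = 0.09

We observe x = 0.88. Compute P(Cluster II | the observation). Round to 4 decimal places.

0.3071

By Bayes' theorem, P(k | x) = w_k f_k(x) / Σ_j w_j f_j(x).
Component likelihoods at x = 0.88:
  L_I = 0.6·e^(−0.6·0.88) = 0.6·e^(−0.5280) = 0.35387
  L_II = 1.0·e^(−1.0·0.88) = 1.0·e^(−0.8800) = 0.414783
  L_III = 1.3·e^(−1.3·0.88) = 1.3·e^(−1.1440) = 0.414105
  L_IV = 3.0·e^(−3.0·0.88) = 3.0·e^(−2.6400) = 0.214084
Unnormalised posteriors:
  w_I·L_I = 0.30 × 0.35387 = 0.106161
  w_II·L_II = 0.28 × 0.414783 = 0.116139
  w_III·L_III = 0.33 × 0.414105 = 0.136655
  w_IV·L_IV = 0.09 × 0.214084 = 0.0192675
Normaliser: 0.106161 + 0.116139 + 0.136655 + 0.0192675 = 0.378222
Responsibility of Cluster II: 0.116139 / 0.378222 ≈ 0.3071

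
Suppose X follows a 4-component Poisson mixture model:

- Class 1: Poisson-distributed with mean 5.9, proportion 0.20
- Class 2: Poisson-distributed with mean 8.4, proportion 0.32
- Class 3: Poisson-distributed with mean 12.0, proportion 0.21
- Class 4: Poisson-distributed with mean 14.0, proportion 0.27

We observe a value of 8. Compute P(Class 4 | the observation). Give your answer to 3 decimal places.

By Bayes' theorem, P(k | x) = π_k f_k(x) / Σ_j π_j f_j(x).
Poisson probabilities:
  L_1 = 0.0997604
  L_2 = 0.138242
  L_3 = 0.0655233
  L_4 = 0.0304355
Weight by the priors:
  π_1·L_1 = 0.20 × 0.0997604 = 0.0199521
  π_2·L_2 = 0.32 × 0.138242 = 0.0442375
  π_3·L_3 = 0.21 × 0.0655233 = 0.0137599
  π_4·L_4 = 0.27 × 0.0304355 = 0.0082176
Sum: 0.0199521 + 0.0442375 + 0.0137599 + 0.0082176 = 0.086167
So the posterior for Class 4 is 0.0082176 / 0.086167 ≈ 0.095.

0.095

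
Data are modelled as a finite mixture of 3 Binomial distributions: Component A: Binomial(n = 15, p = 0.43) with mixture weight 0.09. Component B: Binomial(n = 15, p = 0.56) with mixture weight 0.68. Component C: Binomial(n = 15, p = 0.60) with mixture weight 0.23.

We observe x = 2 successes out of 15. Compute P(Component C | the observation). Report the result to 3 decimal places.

0.033

The responsibility of component k is P(Z=k) f_k(x) divided by Σ_j P(Z=j) f_j(x).
Binomial probabilities:
  p_A = C(15,2)·0.43^2·0.57^13 = 105·0.1849·0.00067046 = 0.0130167
  p_B = C(15,2)·0.56^2·0.44^13 = 105·0.3136·2.31678e-05 = 0.000762869
  p_C = C(15,2)·0.60^2·0.40^13 = 105·0.36·6.71089e-06 = 0.000253672
Prior × likelihood for each component:
  P(Z=A)·p_A = 0.09 × 0.0130167 = 0.0011715
  P(Z=B)·p_B = 0.68 × 0.000762869 = 0.000518751
  P(Z=C)·p_C = 0.23 × 0.000253672 = 5.83444e-05
Marginal: 0.0011715 + 0.000518751 + 5.83444e-05 = 0.00174859
Responsibility of Component C: 5.83444e-05 / 0.00174859 ≈ 0.033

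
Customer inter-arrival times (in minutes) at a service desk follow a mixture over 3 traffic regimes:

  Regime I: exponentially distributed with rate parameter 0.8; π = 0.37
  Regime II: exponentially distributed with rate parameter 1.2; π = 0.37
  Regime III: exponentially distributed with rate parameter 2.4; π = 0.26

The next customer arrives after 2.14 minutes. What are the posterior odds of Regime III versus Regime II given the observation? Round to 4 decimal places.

0.1078

Posterior odds = (π_i f_i(x)) / (π_j f_j(x)); the normalising sum cancels.
Component likelihoods at x = 2.14 minutes:
  p_I = 0.8·e^(−0.8·2.14) = 0.8·e^(−1.7120) = 0.144404
  p_II = 1.2·e^(−1.2·2.14) = 1.2·e^(−2.5680) = 0.0920265
  p_III = 2.4·e^(−2.4·2.14) = 2.4·e^(−5.1360) = 0.0141148
0.00366985 / 0.0340498 ≈ 0.1078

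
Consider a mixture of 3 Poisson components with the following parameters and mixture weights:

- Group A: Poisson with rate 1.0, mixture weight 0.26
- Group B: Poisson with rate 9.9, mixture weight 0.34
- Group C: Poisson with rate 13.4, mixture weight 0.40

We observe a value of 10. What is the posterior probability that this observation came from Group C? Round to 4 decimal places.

P(component k | x) = P(Z=k)·f_k(x) / marginal(x), where marginal(x) = Σ_j P(Z=j)·f_j(x).
Poisson probabilities:
  L_A = 1.01378e-07
  L_B = 0.125047
  L_C = 0.0779361
Multiply by the mixture weights:
  P(Z=A)·L_A = 0.26 × 1.01378e-07 = 2.63582e-08
  P(Z=B)·L_B = 0.34 × 0.125047 = 0.042516
  P(Z=C)·L_C = 0.40 × 0.0779361 = 0.0311745
Sum: 2.63582e-08 + 0.042516 + 0.0311745 = 0.0736905
P(Group C | 10) = 0.0311745 / 0.0736905 ≈ 0.4230

0.4230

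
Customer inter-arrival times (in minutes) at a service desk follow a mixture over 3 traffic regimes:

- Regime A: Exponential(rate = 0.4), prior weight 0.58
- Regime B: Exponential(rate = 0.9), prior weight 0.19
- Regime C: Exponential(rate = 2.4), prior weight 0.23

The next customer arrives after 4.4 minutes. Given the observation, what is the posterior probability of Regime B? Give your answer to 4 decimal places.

0.0755

By Bayes' theorem, P(k | x) = π_k f_k(x) / Σ_j π_j f_j(x).
Evaluate each component's likelihood at the observed value:
  p_A = 0.0688179
  p_B = 0.0171568
  p_C = 6.22388e-05
Unnormalised posteriors:
  π_A·p_A = 0.58 × 0.0688179 = 0.0399144
  π_B·p_B = 0.19 × 0.0171568 = 0.00325979
  π_C·p_C = 0.23 × 6.22388e-05 = 1.43149e-05
Marginal: 0.0399144 + 0.00325979 + 1.43149e-05 = 0.0431885
So the posterior for Regime B is 0.00325979 / 0.0431885 ≈ 0.0755.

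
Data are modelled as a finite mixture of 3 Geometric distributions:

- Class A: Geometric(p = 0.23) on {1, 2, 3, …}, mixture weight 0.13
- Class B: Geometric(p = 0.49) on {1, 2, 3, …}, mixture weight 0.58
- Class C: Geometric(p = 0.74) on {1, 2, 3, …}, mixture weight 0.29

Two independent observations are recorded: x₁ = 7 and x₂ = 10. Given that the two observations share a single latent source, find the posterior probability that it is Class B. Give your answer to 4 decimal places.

0.0403

Posterior ∝ prior × likelihood, so P(k | x) ∝ P(Z=k) f_k(x); normalise over all components.
Since both observations come from the same component, the likelihood for component k is f_k(x₁)·f_k(x₂).
  p_A = [0.23·(1−0.23)^6 = 0.23·0.208422 = 0.0479371] × [0.0218849] = 0.0010491
  p_B = [0.49·(1−0.49)^6 = 0.49·0.0175963 = 0.00862218] × [0.00114374] = 9.86154e-06
  p_C = [0.74·(1−0.74)^6 = 0.74·0.000308916 = 0.000228598] × [4.01783e-06] = 9.18467e-10
Multiply by the mixture weights:
  P(Z=A)·p_A = 0.13 × 0.0010491 = 0.000136383
  P(Z=B)·p_B = 0.58 × 9.86154e-06 = 5.71969e-06
  P(Z=C)·p_C = 0.29 × 9.18467e-10 = 2.66355e-10
Normaliser: 0.000136383 + 5.71969e-06 + 2.66355e-10 = 0.000142103
P(Class B | data) ≈ 0.0403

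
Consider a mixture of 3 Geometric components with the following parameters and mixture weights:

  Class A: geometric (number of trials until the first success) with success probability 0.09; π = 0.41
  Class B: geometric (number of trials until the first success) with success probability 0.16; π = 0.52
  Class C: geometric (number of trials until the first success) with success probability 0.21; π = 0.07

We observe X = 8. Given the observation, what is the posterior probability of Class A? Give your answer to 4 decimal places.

By Bayes' theorem, P(k | x) = π_k f_k(x) / Σ_j π_j f_j(x).
Evaluate each component's likelihood at the observed value:
  f_A = 0.0465085
  f_B = 0.0472145
  f_C = 0.0403282
Unnormalised posteriors:
  π_A·f_A = 0.41 × 0.0465085 = 0.0190685
  π_B·f_B = 0.52 × 0.0472145 = 0.0245515
  π_C·f_C = 0.07 × 0.0403282 = 0.00282297
Marginal: 0.0190685 + 0.0245515 + 0.00282297 = 0.046443
P(Class A | x) ≈ 0.4106

0.4106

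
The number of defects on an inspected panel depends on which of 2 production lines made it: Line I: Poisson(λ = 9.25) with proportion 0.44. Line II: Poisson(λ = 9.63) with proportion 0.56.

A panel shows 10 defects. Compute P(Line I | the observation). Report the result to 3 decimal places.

0.434

The responsibility of component k is P(Z=k) f_k(x) divided by Σ_j P(Z=j) f_j(x).
Component likelihoods at x = 10 defects:
  p_I = e^(−9.25)·9.25^10/10! = 0.121459
  p_II = e^(−9.63)·9.63^10/10! = 0.124235
Weight by the priors:
  P(Z=I)·p_I = 0.44 × 0.121459 = 0.053442
  P(Z=II)·p_II = 0.56 × 0.124235 = 0.0695716
Marginal: 0.053442 + 0.0695716 = 0.123014
Responsibility of Line I: 0.053442 / 0.123014 ≈ 0.434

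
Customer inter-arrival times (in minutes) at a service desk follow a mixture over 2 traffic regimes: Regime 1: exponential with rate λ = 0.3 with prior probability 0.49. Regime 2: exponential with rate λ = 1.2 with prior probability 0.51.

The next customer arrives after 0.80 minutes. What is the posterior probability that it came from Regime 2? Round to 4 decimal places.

The responsibility of component k is w_k f_k(x) divided by Σ_j w_j f_j(x).
Component likelihoods at x = 0.80 minutes:
  p_1 = 0.3·e^(−0.3·0.80) = 0.3·e^(−0.2400) = 0.235988
  p_2 = 1.2·e^(−1.2·0.80) = 1.2·e^(−0.9600) = 0.459471
Multiply by the mixture weights:
  w_1·p_1 = 0.49 × 0.235988 = 0.115634
  w_2·p_2 = 0.51 × 0.459471 = 0.23433
Sum: 0.115634 + 0.23433 = 0.349965
P(Regime 2 | the observation) = 0.23433 / 0.349965 ≈ 0.6696

0.6696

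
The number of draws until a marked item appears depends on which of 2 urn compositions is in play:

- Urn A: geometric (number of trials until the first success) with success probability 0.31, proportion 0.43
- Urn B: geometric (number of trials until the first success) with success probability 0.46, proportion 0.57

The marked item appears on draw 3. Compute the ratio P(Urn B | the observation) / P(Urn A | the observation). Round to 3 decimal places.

The posterior odds equal the prior odds times the likelihood ratio: (w_i/w_j)·(f_i(x)/f_j(x)).
Component likelihoods at x = 3:
  p_A = 0.31·(1−0.31)^2 = 0.31·0.4761 = 0.147591
  p_B = 0.46·(1−0.46)^2 = 0.46·0.2916 = 0.134136
Odds = (0.57/0.43) × (0.134136/0.147591) = 1.32558 × 0.908836 ≈ 1.205

1.205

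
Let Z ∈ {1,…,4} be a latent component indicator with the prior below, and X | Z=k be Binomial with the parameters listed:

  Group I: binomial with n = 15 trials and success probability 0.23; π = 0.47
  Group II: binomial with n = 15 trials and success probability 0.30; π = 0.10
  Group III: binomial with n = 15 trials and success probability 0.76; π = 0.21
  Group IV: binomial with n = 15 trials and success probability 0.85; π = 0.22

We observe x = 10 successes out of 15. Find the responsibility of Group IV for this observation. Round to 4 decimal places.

Posterior ∝ prior × likelihood, so P(k | x) ∝ π_k f_k(x); normalise over all components.
Component likelihoods at x = 10 successes out of 15:
  L_I = C(15,10)·0.23^10·0.77^5 = 3003·4.14265e-07·0.270678 = 0.000336734
  L_II = C(15,10)·0.30^10·0.70^5 = 3003·5.9049e-06·0.16807 = 0.00298029
  L_III = C(15,10)·0.76^10·0.24^5 = 3003·0.0642889·0.000796262 = 0.153726
  L_IV = C(15,10)·0.85^10·0.15^5 = 3003·0.196874·7.59375e-05 = 0.0448953
Prior × likelihood for each component:
  π_I·L_I = 0.47 × 0.000336734 = 0.000158265
  π_II·L_II = 0.10 × 0.00298029 = 0.000298029
  π_III·L_III = 0.21 × 0.153726 = 0.0322825
  π_IV·L_IV = 0.22 × 0.0448953 = 0.00987697
Marginal: 0.000158265 + 0.000298029 + 0.0322825 + 0.00987697 = 0.0426157
P(Group IV | data) = 0.00987697 / 0.0426157 ≈ 0.2318

0.2318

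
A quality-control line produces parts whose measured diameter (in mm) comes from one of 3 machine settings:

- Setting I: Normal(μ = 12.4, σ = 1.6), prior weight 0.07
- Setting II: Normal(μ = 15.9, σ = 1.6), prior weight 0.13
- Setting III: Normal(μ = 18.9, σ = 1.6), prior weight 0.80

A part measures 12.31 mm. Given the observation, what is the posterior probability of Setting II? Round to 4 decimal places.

The responsibility of component k is π_k f_k(x) divided by Σ_j π_j f_j(x).
Normal densities:
  f_I = (1/(1.6·√(2π)))·exp(−(12.31−12.4)²/(2·1.6²)) = 0.249339·exp(-0.00158) = 0.248945
  f_II = (1/(1.6·√(2π)))·exp(−(12.31−15.9)²/(2·1.6²)) = 0.249339·exp(-2.51721) = 0.0201178
  f_III = (1/(1.6·√(2π)))·exp(−(12.31−18.9)²/(2·1.6²)) = 0.249339·exp(-8.48205) = 5.16514e-05
Unnormalised posteriors:
  π_I·f_I = 0.07 × 0.248945 = 0.0174261
  π_II·f_II = 0.13 × 0.0201178 = 0.00261532
  π_III·f_III = 0.80 × 5.16514e-05 = 4.13211e-05
Marginal: 0.0174261 + 0.00261532 + 4.13211e-05 = 0.0200828
P(Setting II | the observation) = 0.00261532 / 0.0200828 ≈ 0.1302

0.1302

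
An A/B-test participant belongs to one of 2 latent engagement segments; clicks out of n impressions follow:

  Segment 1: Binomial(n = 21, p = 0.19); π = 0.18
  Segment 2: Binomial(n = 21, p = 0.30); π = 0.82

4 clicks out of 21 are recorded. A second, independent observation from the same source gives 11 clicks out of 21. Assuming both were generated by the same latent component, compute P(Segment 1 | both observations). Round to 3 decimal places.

P(component k | x) = π_k·f_k(x) / marginal(x), where marginal(x) = Σ_j π_j·f_j(x).
Since both observations come from the same component, the likelihood for component k is f_k(x₁)·f_k(x₂).
  L_1 = [C(21,4)·0.19^4·0.81^17 = 5985·0.00130321·0.0278128 = 0.216932] × [0.000499534] = 0.000108365
  L_2 = [C(21,4)·0.30^4·0.70^17 = 5985·0.0081·0.00232631 = 0.112776] × [0.0176498] = 0.00199047
Multiply by the mixture weights:
  π_1·L_1 = 0.18 × 0.000108365 = 1.95057e-05
  π_2·L_2 = 0.82 × 0.00199047 = 0.00163218
Normaliser: 1.95057e-05 + 0.00163218 = 0.00165169
P(Segment 1 | data) = 1.95057e-05 / 0.00165169 ≈ 0.012

0.012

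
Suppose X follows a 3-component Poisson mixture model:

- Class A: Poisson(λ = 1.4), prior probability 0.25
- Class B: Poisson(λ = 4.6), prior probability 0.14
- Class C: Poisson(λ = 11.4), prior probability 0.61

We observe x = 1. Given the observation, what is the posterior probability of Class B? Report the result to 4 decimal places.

The responsibility of component k is P(Z=k) f_k(x) divided by Σ_j P(Z=j) f_j(x).
Component likelihoods at x = 1:
  f_A = e^(−1.4)·1.4^1/1! = 0.345236
  f_B = e^(−4.6)·4.6^1/1! = 0.0462384
  f_C = e^(−11.4)·11.4^1/1! = 0.000127629
Multiply by the mixture weights:
  P(Z=A)·f_A = 0.25 × 0.345236 = 0.0863089
  P(Z=B)·f_B = 0.14 × 0.0462384 = 0.00647338
  P(Z=C)·f_C = 0.61 × 0.000127629 = 7.78534e-05
Sum: 0.0863089 + 0.00647338 + 7.78534e-05 = 0.0928602
P(Class B | x) = 0.00647338 / 0.0928602 ≈ 0.0697

0.0697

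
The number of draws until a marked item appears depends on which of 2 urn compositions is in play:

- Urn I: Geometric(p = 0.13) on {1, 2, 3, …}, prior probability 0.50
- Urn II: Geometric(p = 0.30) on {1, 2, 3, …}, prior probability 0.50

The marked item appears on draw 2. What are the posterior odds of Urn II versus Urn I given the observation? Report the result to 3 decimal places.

1.857

Posterior odds = (w_i f_i(x)) / (w_j f_j(x)); the normalising sum cancels.
Component likelihoods at x = 2:
  p_I = 0.1131
  p_II = 0.21
0.105 / 0.05655 ≈ 1.857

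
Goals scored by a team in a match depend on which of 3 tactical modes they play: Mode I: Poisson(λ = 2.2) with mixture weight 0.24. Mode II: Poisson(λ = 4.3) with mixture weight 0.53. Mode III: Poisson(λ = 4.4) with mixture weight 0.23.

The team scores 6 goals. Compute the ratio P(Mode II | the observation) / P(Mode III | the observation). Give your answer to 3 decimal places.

Since P(k|x) ∝ π_k f_k(x), the posterior odds are π_i f_i(x) / (π_j f_j(x)).
Evaluate each component's likelihood at the observed value:
  f_I = 0.0174484
  f_II = 0.119127
  f_III = 0.123734
Posterior odds = (π_II·f_II) / (π_III·f_III) = (0.53·0.119127) / (0.23·0.123734) = 0.0631376 / 0.0284587 ≈ 2.219

2.219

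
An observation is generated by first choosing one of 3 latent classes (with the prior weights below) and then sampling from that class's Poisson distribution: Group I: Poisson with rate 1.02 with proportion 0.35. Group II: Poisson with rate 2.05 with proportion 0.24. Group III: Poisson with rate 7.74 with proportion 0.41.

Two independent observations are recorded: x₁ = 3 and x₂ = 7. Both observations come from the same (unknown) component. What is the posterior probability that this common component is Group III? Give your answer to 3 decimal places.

0.919

P(component k | x) = π_k·f_k(x) / marginal(x), where marginal(x) = Σ_j π_j·f_j(x).
Since both observations come from the same component, the likelihood for component k is f_k(x₁)·f_k(x₂).
  L_I = [e^(−1.02)·1.02^3/3! = 0.0637777] × [8.21846e-05] = 5.24154e-06
  L_II = [e^(−2.05)·2.05^3/3! = 0.184845] × [0.00388636] = 0.000718372
  L_III = [e^(−7.74)·7.74^3/3! = 0.0336227] × [0.143654] = 0.00483002
Multiply by the mixture weights:
  π_I·L_I = 0.35 × 5.24154e-06 = 1.83454e-06
  π_II·L_II = 0.24 × 0.000718372 = 0.000172409
  π_III·L_III = 0.41 × 0.00483002 = 0.00198031
Evidence: 1.83454e-06 + 0.000172409 + 0.00198031 = 0.00215455
Responsibility of Group III: 0.00198031 / 0.00215455 ≈ 0.919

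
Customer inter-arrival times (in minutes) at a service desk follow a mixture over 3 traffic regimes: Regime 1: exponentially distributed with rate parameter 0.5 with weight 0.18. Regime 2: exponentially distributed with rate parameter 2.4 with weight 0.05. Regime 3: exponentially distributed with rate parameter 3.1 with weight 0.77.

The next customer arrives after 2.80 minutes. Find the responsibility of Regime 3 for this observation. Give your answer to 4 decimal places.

Posterior ∝ prior × likelihood, so P(k | x) ∝ P(Z=k) f_k(x); normalise over all components.
Exponential densities:
  p_1 = 0.5·e^(−0.5·2.80) = 0.5·e^(−1.4000) = 0.123298
  p_2 = 2.4·e^(−2.4·2.80) = 2.4·e^(−6.7200) = 0.00289569
  p_3 = 3.1·e^(−3.1·2.80) = 3.1·e^(−8.6800) = 0.000526848
Unnormalised posteriors:
  P(Z=1)·p_1 = 0.18 × 0.123298 = 0.0221937
  P(Z=2)·p_2 = 0.05 × 0.00289569 = 0.000144785
  P(Z=3)·p_3 = 0.77 × 0.000526848 = 0.000405673
Denominator: 0.0221937 + 0.000144785 + 0.000405673 = 0.0227442
Responsibility of Regime 3: 0.000405673 / 0.0227442 ≈ 0.0178

0.0178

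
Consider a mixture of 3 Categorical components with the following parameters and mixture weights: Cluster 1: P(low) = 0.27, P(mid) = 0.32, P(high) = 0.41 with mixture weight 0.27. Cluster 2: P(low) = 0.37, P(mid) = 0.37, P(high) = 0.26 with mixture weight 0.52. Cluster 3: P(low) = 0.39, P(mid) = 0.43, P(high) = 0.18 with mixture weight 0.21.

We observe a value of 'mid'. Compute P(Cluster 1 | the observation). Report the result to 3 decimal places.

0.234

Posterior ∝ prior × likelihood, so P(k | x) ∝ π_k f_k(x); normalise over all components.
Component likelihoods at x = 'mid':
  p_1 = 0.32
  p_2 = 0.37
  p_3 = 0.43
Weight by the priors:
  π_1·p_1 = 0.27 × 0.32 = 0.0864
  π_2·p_2 = 0.52 × 0.37 = 0.1924
  π_3·p_3 = 0.21 × 0.43 = 0.0903
Sum: 0.0864 + 0.1924 + 0.0903 = 0.3691
So the posterior for Cluster 1 is 0.0864 / 0.3691 ≈ 0.234.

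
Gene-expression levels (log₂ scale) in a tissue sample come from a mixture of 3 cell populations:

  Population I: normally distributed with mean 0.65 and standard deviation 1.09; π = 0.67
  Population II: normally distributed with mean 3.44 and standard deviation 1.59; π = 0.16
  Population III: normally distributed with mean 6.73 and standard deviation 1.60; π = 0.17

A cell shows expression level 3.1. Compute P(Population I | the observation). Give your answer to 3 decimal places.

0.316

Apply Bayes' rule: the posterior for each component is proportional to its prior times its likelihood at x.
Evaluate each component's likelihood at the observed value:
  f_I = (1/(1.09·√(2π)))·exp(−(3.1−0.65)²/(2·1.09²)) = 0.366002·exp(-2.52609) = 0.0292695
  f_II = (1/(1.59·√(2π)))·exp(−(3.1−3.44)²/(2·1.59²)) = 0.250907·exp(-0.02286) = 0.245236
  f_III = (1/(1.60·√(2π)))·exp(−(3.1−6.73)²/(2·1.60²)) = 0.249339·exp(-2.57361) = 0.0190145
Unnormalised posteriors:
  w_I·f_I = 0.67 × 0.0292695 = 0.0196106
  w_II·f_II = 0.16 × 0.245236 = 0.0392377
  w_III·f_III = 0.17 × 0.0190145 = 0.00323246
Sum: 0.0196106 + 0.0392377 + 0.00323246 = 0.0620808
Responsibility of Population I: 0.0196106 / 0.0620808 ≈ 0.316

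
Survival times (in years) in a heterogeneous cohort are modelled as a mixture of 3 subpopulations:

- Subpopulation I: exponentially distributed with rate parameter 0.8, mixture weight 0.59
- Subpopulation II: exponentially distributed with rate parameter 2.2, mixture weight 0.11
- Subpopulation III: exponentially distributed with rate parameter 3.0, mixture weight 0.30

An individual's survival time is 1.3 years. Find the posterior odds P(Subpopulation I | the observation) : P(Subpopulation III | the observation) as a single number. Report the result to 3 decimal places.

Posterior odds = (π_i f_i(x)) / (π_j f_j(x)); the normalising sum cancels.
Evaluate each component's likelihood at the observed value:
  L_I = 0.8·e^(−0.8·1.3) = 0.8·e^(−1.0400) = 0.282764
  L_II = 2.2·e^(−2.2·1.3) = 2.2·e^(−2.8600) = 0.125991
  L_III = 3.0·e^(−3.0·1.3) = 3.0·e^(−3.9000) = 0.0607257
Posterior odds = (π_I·L_I) / (π_III·L_III) = (0.59·0.282764) / (0.30·0.0607257) = 0.166831 / 0.0182177 ≈ 9.158

9.158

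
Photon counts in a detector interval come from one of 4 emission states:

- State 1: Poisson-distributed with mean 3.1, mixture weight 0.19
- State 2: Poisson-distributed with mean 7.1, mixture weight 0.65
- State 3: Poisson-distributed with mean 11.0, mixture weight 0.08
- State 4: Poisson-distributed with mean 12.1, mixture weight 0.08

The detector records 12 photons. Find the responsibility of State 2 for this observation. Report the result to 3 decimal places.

The responsibility of component k is π_k f_k(x) divided by Σ_j π_j f_j(x).
Evaluate each component's likelihood at the observed value:
  L_1 = e^(−3.1)·3.1^12/12! = 7.40782e-05
  L_2 = e^(−7.1)·7.1^12/12! = 0.0282665
  L_3 = e^(−11.0)·11.0^12/12! = 0.10943
  L_4 = e^(−12.1)·12.1^12/12! = 0.114321
Prior × likelihood for each component:
  π_1·L_1 = 0.19 × 7.40782e-05 = 1.40749e-05
  π_2·L_2 = 0.65 × 0.0282665 = 0.0183732
  π_3·L_3 = 0.08 × 0.10943 = 0.00875439
  π_4·L_4 = 0.08 × 0.114321 = 0.00914564
Evidence: 1.40749e-05 + 0.0183732 + 0.00875439 + 0.00914564 = 0.0362873
Responsibility of State 2: 0.0183732 / 0.0362873 ≈ 0.506

0.506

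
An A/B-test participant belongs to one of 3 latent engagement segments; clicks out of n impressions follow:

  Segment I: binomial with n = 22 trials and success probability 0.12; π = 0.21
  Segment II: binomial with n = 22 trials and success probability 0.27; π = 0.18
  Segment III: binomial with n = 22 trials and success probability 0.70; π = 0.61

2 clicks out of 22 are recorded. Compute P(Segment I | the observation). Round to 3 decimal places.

0.906

By Bayes' theorem, P(k | x) = P(Z=k) f_k(x) / Σ_j P(Z=j) f_j(x).
Binomial probabilities:
  f_I = C(22,2)·0.12^2·0.88^20 = 231·0.0144·0.0775628 = 0.258005
  f_II = C(22,2)·0.27^2·0.73^20 = 231·0.0729·0.00184696 = 0.0311026
  f_III = C(22,2)·0.70^2·0.30^20 = 231·0.49·3.48678e-11 = 3.94669e-09
Multiply by the mixture weights:
  P(Z=I)·f_I = 0.21 × 0.258005 = 0.054181
  P(Z=II)·f_II = 0.18 × 0.0311026 = 0.00559847
  P(Z=III)·f_III = 0.61 × 3.94669e-09 = 2.40748e-09
Normaliser: 0.054181 + 0.00559847 + 2.40748e-09 = 0.0597795
P(Segment I | data) = 0.054181 / 0.0597795 ≈ 0.906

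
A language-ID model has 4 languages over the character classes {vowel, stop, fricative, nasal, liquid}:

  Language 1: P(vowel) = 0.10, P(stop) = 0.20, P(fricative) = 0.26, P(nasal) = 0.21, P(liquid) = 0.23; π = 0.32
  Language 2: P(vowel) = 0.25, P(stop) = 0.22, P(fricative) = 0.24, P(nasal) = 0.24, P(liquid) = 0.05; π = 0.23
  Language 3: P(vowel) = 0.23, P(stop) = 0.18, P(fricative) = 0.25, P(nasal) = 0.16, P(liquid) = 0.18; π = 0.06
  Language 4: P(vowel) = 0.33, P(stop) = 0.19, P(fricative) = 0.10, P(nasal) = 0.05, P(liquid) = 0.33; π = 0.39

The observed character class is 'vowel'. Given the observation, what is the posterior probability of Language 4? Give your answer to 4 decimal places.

By Bayes' theorem, P(k | x) = π_k f_k(x) / Σ_j π_j f_j(x).
Evaluate each component's likelihood at the observed value:
  L_1 = 0.1
  L_2 = 0.25
  L_3 = 0.23
  L_4 = 0.33
Multiply by the mixture weights:
  π_1·L_1 = 0.32 × 0.1 = 0.032
  π_2·L_2 = 0.23 × 0.25 = 0.0575
  π_3·L_3 = 0.06 × 0.23 = 0.0138
  π_4·L_4 = 0.39 × 0.33 = 0.1287
Sum: 0.032 + 0.0575 + 0.0138 + 0.1287 = 0.232
Responsibility of Language 4: 0.1287 / 0.232 ≈ 0.5547

0.5547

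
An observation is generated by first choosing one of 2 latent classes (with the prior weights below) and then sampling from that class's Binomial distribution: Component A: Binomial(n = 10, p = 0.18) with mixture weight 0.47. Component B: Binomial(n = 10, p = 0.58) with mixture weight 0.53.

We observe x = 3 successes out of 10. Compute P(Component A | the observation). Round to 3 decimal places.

0.741

Posterior ∝ prior × likelihood, so P(k | x) ∝ π_k f_k(x); normalise over all components.
Binomial probabilities:
  L_A = C(10,3)·0.18^3·0.82^7 = 120·0.005832·0.249285 = 0.17446
  L_B = C(10,3)·0.58^3·0.42^7 = 120·0.195112·0.00230539 = 0.0539772
Unnormalised posteriors:
  π_A·L_A = 0.47 × 0.17446 = 0.0819962
  π_B·L_B = 0.53 × 0.0539772 = 0.0286079
Evidence: 0.0819962 + 0.0286079 = 0.110604
P(Component A | 3 successes out of 10) ≈ 0.741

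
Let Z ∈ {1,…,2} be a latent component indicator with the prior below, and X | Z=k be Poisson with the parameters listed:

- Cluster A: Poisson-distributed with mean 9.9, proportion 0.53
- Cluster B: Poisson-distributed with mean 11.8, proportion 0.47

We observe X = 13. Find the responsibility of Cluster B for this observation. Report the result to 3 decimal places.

Apply Bayes' rule: the posterior for each component is proportional to its prior times its likelihood at x.
Poisson probabilities:
  f_A = e^(−9.9)·9.9^13/13! = 0.0707069
  f_B = e^(−11.8)·11.8^13/13! = 0.103636
Unnormalised posteriors:
  π_A·f_A = 0.53 × 0.0707069 = 0.0374747
  π_B·f_B = 0.47 × 0.103636 = 0.0487089
Normaliser: 0.0374747 + 0.0487089 = 0.0861836
Responsibility of Cluster B: 0.0487089 / 0.0861836 ≈ 0.565

0.565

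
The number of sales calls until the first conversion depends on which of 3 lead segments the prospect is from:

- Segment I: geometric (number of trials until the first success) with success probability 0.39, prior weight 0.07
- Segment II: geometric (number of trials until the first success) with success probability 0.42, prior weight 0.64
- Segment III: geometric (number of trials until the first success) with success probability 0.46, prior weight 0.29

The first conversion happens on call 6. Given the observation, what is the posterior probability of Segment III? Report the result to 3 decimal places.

0.235

The responsibility of component k is w_k f_k(x) divided by Σ_j w_j f_j(x).
Component likelihoods at x = 6:
  L_I = 0.39·(1−0.39)^5 = 0.39·0.0844596 = 0.0329393
  L_II = 0.42·(1−0.42)^5 = 0.42·0.0656357 = 0.027567
  L_III = 0.46·(1−0.46)^5 = 0.46·0.0459165 = 0.0211216
Unnormalised posteriors:
  w_I·L_I = 0.07 × 0.0329393 = 0.00230575
  w_II·L_II = 0.64 × 0.027567 = 0.0176429
  w_III·L_III = 0.29 × 0.0211216 = 0.00612526
Evidence: 0.00230575 + 0.0176429 + 0.00612526 = 0.0260739
Responsibility of Segment III: 0.00612526 / 0.0260739 ≈ 0.235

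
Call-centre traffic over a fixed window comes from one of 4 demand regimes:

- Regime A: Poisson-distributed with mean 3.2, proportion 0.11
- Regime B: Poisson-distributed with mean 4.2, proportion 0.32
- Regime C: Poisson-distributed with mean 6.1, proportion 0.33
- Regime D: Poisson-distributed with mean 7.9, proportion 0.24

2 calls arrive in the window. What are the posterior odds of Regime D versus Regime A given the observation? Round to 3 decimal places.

0.121

Since P(k|x) ∝ π_k f_k(x), the posterior odds are π_i f_i(x) / (π_j f_j(x)).
Poisson probabilities:
  L_A = e^(−3.2)·3.2^2/2! = 0.208702
  L_B = e^(−4.2)·4.2^2/2! = 0.132261
  L_C = e^(−6.1)·6.1^2/2! = 0.0417286
  L_D = e^(−7.9)·7.9^2/2! = 0.0115691
Posterior odds = (π_D·L_D) / (π_A·L_A) = (0.24·0.0115691) / (0.11·0.208702) = 0.00277657 / 0.0229573 ≈ 0.121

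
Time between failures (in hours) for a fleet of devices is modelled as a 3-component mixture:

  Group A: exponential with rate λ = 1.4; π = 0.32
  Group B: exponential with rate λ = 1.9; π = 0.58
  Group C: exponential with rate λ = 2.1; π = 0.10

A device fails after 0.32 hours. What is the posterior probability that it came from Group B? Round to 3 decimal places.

P(component k | x) = π_k·f_k(x) / marginal(x), where marginal(x) = Σ_j π_j·f_j(x).
Evaluate each component's likelihood at the observed value:
  L_A = 1.4·e^(−1.4·0.32) = 1.4·e^(−0.4480) = 0.894467
  L_B = 1.9·e^(−1.9·0.32) = 1.9·e^(−0.6080) = 1.03443
  L_C = 2.1·e^(−2.1·0.32) = 2.1·e^(−0.6720) = 1.07244
Multiply by the mixture weights:
  π_A·L_A = 0.32 × 0.894467 = 0.286229
  π_B·L_B = 0.58 × 1.03443 = 0.599971
  π_C·L_C = 0.10 × 1.07244 = 0.107244
Normaliser: 0.286229 + 0.599971 + 0.107244 = 0.993445
P(Group B | x) = 0.599971 / 0.993445 ≈ 0.604

0.604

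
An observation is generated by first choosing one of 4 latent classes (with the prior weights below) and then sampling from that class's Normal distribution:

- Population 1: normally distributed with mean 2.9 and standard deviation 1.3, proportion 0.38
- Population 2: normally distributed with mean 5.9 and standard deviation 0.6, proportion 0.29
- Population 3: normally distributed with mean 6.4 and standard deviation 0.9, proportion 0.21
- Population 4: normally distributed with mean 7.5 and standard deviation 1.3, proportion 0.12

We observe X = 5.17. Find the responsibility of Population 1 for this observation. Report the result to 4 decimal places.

0.1574

By Bayes' theorem, P(k | x) = π_k f_k(x) / Σ_j π_j f_j(x).
Normal densities:
  f_1 = 0.0668149
  f_2 = 0.317191
  f_3 = 0.174215
  f_4 = 0.0615758
Multiply by the mixture weights:
  π_1·f_1 = 0.38 × 0.0668149 = 0.0253897
  π_2·f_2 = 0.29 × 0.317191 = 0.0919853
  π_3·f_3 = 0.21 × 0.174215 = 0.0365851
  π_4·f_4 = 0.12 × 0.0615758 = 0.0073891
Sum: 0.0253897 + 0.0919853 + 0.0365851 + 0.0073891 = 0.161349
P(Population 1 | x) ≈ 0.1574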